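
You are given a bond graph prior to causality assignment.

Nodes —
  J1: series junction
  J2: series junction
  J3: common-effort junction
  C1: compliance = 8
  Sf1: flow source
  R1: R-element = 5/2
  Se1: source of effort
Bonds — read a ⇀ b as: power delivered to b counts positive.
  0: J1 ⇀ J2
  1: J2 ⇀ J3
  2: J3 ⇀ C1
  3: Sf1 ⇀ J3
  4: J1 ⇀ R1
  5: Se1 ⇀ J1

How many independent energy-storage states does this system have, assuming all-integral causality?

β3 →Sf1  (Sf1 (Sf) sets flow on bond)
β5 →J1  (Se1 (Se) sets effort on bond)
β2 →J3  (C1 outputs effort q/C1)
β1 →J2  (0-jn J3 has e-setter on 2)
β0 →J1  (J2: last free bond brings flow in)
β4 →R1  (J1 needs exactly one f-in)

1  (C1 all integral)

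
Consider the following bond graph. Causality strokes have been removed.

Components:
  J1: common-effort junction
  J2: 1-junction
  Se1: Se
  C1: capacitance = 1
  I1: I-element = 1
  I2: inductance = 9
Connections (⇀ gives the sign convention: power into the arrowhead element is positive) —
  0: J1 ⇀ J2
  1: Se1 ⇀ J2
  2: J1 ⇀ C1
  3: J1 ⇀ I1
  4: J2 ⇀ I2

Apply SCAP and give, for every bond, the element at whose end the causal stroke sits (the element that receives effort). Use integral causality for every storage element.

b0 stroke→J2
b1 stroke→J2
b2 stroke→J1
b3 stroke→I1
b4 stroke→I2

#1 →J2  (Se1 (Se) sets effort on bond)
#2 →J1  (prefer integral on C1)
#0 →J2  (J1 effort already set via bond 2)
#3 →I1  (common-e at J1 fixed by 2)
#4 →I2  (only one flow-in slot at J2)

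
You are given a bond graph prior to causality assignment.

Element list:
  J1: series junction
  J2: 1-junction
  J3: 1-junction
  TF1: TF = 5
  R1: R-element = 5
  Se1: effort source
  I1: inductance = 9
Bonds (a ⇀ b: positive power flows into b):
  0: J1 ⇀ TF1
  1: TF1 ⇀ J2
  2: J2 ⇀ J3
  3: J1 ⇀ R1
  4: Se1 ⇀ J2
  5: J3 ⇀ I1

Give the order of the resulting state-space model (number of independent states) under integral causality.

1  (I1 all integral)

#4 stroke→J2  (Se1 (Se) sets effort on bond)
#5 stroke→I1  (I1 integral (f out))
#2 stroke→J3  (J3: bond 5 brought flow, rest push out)
#1 stroke→J2  (1-jn J2 has f-setter on 2)
#0 stroke→TF1  (TF TF1: opposite of bond 1)
#3 stroke→J1  (J1 flow already set via bond 0)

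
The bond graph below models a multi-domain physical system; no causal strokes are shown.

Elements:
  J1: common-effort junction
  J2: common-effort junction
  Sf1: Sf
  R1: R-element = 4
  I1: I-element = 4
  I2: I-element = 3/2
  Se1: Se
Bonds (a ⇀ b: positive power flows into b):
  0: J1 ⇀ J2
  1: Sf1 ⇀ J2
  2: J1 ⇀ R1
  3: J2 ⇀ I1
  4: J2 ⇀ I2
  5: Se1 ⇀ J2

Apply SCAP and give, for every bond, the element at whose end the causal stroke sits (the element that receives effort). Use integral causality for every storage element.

b1 stroke at Sf1  (Sf1 fixes flow; stroke at Sf1)
b5 stroke at J2  (Se1 (Se) sets effort on bond)
b0 stroke at J1  (J2 effort already set via bond 5)
b3 stroke at I1  (0-jn J2 has e-setter on 5)
b4 stroke at I2  (common-e at J2 fixed by 5)
b2 stroke at R1  (J1: bond 0 brought effort, rest push out)

#0 |J1
#1 |Sf1
#2 |R1
#3 |I1
#4 |I2
#5 |J2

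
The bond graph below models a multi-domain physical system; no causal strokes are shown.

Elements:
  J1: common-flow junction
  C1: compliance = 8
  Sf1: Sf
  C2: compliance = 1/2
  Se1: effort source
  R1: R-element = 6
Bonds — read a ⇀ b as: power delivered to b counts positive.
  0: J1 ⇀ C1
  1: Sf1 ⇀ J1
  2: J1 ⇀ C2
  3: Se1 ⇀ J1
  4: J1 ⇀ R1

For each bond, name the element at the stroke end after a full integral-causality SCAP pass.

bond 1 |Sf1  (Sf1 fixes flow; stroke at Sf1)
bond 3 |J1  (Se1 fixes effort; stroke away)
bond 0 |J1  (J1 flow already set via bond 1)
bond 2 |J1  (1-jn J1 has f-setter on 1)
bond 4 |J1  (J1: bond 1 brought flow, rest push out)

b0 →J1
b1 →Sf1
b2 →J1
b3 →J1
b4 →J1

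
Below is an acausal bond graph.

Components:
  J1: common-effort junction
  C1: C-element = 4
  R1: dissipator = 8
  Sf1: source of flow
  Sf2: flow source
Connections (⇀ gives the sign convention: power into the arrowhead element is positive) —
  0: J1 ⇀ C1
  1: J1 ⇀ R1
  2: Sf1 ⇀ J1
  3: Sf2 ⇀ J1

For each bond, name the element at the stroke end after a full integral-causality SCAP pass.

#2 →Sf1  (Sf1 fixes flow; stroke at Sf1)
#3 →Sf2  (Sf2: flow source, stroke at near end)
#0 →J1  (C1 integral (e out))
#1 →R1  (0-jn J1 has e-setter on 0)

bond 0 stroke→J1
bond 1 stroke→R1
bond 2 stroke→Sf1
bond 3 stroke→Sf2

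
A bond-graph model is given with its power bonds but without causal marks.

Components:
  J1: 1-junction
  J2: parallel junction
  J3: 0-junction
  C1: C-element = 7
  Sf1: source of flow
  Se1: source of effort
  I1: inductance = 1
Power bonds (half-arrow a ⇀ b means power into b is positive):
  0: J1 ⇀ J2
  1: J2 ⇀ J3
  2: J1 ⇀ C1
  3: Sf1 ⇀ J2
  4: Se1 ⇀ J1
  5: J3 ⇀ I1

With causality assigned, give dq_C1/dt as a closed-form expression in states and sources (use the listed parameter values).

dq_C1/dt = -F_Sf1 + p_I1

bond 3 →Sf1  (Sf1 (Sf) sets flow on bond)
bond 4 →J1  (Se1: effort source, stroke at far end)
bond 2 →J1  (prefer integral on C1)
bond 0 →J2  (J1 needs exactly one f-in)
bond 1 →J3  (J2 effort already set via bond 0)
bond 5 →I1  (0-jn J3 has e-setter on 1)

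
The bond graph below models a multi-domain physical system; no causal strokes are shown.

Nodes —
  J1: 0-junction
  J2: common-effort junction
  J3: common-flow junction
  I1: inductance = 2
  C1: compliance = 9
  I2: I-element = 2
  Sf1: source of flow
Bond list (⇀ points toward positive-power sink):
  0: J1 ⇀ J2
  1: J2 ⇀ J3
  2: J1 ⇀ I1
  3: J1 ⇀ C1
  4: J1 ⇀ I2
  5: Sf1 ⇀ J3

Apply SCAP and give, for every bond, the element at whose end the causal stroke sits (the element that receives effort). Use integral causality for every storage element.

β5 →Sf1  (Sf1: flow source, stroke at near end)
β1 →J3  (common-f at J3 fixed by 5)
β0 →J2  (J2 needs exactly one e-in)
β2 →I1  (I1 outputs flow p/I1)
β3 →J1  (C1 integral (e out))
β4 →I2  (J1: bond 3 brought effort, rest push out)

#0 stroke at J2
#1 stroke at J3
#2 stroke at I1
#3 stroke at J1
#4 stroke at I2
#5 stroke at Sf1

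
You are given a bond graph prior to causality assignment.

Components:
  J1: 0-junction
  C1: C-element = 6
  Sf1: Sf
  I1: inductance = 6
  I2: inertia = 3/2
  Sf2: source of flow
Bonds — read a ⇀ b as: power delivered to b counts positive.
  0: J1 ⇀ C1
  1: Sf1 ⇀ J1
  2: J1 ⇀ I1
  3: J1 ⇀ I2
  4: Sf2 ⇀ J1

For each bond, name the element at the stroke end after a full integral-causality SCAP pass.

#1 stroke at Sf1  (Sf1 fixes flow; stroke at Sf1)
#4 stroke at Sf2  (Sf2 (Sf) sets flow on bond)
#0 stroke at J1  (C1 integral (e out))
#2 stroke at I1  (0-jn J1 has e-setter on 0)
#3 stroke at I2  (common-e at J1 fixed by 0)

#0 stroke→J1
#1 stroke→Sf1
#2 stroke→I1
#3 stroke→I2
#4 stroke→Sf2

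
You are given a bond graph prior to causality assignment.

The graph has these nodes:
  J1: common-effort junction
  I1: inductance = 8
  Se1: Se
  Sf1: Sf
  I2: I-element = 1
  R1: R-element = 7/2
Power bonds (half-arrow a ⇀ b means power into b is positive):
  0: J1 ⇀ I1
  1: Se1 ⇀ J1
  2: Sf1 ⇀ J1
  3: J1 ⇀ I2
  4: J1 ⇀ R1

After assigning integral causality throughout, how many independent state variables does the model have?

2  (I1, I2 all integral)

b1 stroke→J1  (Se1 fixes effort; stroke away)
b2 stroke→Sf1  (Sf1 fixes flow; stroke at Sf1)
b0 stroke→I1  (J1 effort already set via bond 1)
b3 stroke→I2  (0-jn J1 has e-setter on 1)
b4 stroke→R1  (J1: bond 1 brought effort, rest push out)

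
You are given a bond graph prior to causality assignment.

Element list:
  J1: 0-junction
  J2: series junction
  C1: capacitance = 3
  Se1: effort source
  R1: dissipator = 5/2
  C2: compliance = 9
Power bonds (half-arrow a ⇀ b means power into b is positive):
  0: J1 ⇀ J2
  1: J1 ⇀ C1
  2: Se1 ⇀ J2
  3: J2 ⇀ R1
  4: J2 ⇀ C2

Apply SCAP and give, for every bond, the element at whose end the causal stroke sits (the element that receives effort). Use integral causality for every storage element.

#0 →J2
#1 →J1
#2 →J2
#3 →R1
#4 →J2

bond 2 stroke at J2  (Se1: effort source, stroke at far end)
bond 1 stroke at J1  (C1 outputs effort q/C1)
bond 0 stroke at J2  (common-e at J1 fixed by 1)
bond 4 stroke at J2  (C2 integral (e out))
bond 3 stroke at R1  (J2 needs exactly one f-in)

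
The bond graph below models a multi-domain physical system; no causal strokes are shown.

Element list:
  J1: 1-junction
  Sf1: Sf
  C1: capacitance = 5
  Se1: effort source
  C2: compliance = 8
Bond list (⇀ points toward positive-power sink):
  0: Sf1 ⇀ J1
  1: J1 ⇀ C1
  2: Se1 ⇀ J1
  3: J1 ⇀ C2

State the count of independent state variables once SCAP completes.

β0 →Sf1  (Sf1 fixes flow; stroke at Sf1)
β2 →J1  (Se1 fixes effort; stroke away)
β1 →J1  (common-f at J1 fixed by 0)
β3 →J1  (J1: bond 0 brought flow, rest push out)

2  (C1, C2 all integral)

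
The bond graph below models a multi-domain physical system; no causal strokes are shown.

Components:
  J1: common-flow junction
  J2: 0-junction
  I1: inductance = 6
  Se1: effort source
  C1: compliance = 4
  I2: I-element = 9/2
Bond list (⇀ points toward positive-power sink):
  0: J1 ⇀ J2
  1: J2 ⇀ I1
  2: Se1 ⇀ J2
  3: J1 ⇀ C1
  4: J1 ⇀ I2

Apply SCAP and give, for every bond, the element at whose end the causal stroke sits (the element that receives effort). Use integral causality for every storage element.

#0 stroke at J1
#1 stroke at I1
#2 stroke at J2
#3 stroke at J1
#4 stroke at I2

#2 |J2  (Se1: effort source, stroke at far end)
#0 |J1  (J2 effort already set via bond 2)
#1 |I1  (J2 effort already set via bond 2)
#3 |J1  (C1: C, integral causality)
#4 |I2  (J1 needs exactly one f-in)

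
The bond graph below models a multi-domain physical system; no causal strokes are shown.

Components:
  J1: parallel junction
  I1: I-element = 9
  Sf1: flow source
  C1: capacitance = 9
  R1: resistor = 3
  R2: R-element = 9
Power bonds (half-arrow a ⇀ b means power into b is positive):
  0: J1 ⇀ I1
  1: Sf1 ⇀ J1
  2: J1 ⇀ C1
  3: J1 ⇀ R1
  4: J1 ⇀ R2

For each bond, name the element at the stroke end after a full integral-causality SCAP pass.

b0 stroke→I1
b1 stroke→Sf1
b2 stroke→J1
b3 stroke→R1
b4 stroke→R2

b1 stroke at Sf1  (source Sf1 imposes f)
b0 stroke at I1  (prefer integral on I1)
b2 stroke at J1  (prefer integral on C1)
b3 stroke at R1  (common-e at J1 fixed by 2)
b4 stroke at R2  (0-jn J1 has e-setter on 2)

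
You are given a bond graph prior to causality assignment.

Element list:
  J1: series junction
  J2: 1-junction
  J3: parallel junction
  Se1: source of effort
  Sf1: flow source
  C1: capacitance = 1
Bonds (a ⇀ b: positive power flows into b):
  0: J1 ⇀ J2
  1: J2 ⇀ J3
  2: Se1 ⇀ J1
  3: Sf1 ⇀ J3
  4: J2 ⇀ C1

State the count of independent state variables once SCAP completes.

1  (C1 all integral)

b2 |J1  (source Se1 imposes e)
b3 |Sf1  (Sf1 fixes flow; stroke at Sf1)
b0 |J2  (closing 1-jn rule on J1)
b1 |J3  (only one effort-in slot at J3)
b4 |J2  (common-f at J2 fixed by 1)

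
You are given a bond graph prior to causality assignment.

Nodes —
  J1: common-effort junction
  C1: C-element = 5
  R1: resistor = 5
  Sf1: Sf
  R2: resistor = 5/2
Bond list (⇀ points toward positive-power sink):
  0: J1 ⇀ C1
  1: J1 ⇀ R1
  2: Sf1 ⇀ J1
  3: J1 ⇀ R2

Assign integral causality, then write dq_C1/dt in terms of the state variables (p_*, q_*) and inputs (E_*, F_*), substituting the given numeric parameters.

dq_C1/dt = F_Sf1 - 3*q_C1/25

b2 |Sf1  (Sf1 fixes flow; stroke at Sf1)
b0 |J1  (C1 outputs effort q/C1)
b1 |R1  (common-e at J1 fixed by 0)
b3 |R2  (J1 effort already set via bond 0)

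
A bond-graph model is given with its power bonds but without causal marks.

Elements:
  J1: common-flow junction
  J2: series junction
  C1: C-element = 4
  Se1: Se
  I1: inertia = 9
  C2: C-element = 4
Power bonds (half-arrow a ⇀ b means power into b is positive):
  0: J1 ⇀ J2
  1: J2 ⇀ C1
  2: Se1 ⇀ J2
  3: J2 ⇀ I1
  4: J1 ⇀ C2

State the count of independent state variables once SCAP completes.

#2 stroke→J2  (Se1: effort source, stroke at far end)
#1 stroke→J2  (C1 integral (e out))
#3 stroke→I1  (I1: I, integral causality)
#0 stroke→J2  (common-f at J2 fixed by 3)
#4 stroke→J1  (J1 flow already set via bond 0)

3  (C1, C2, I1 all integral)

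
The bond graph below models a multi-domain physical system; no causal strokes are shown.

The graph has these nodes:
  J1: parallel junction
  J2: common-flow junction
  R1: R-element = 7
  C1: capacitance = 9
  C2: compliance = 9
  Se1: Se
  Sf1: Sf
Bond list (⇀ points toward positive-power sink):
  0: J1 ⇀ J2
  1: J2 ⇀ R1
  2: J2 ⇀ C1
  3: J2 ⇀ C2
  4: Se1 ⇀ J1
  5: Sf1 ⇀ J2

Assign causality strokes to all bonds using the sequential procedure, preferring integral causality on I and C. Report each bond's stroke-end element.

β0 |J2
β1 |J2
β2 |J2
β3 |J2
β4 |J1
β5 |Sf1

#4 |J1  (source Se1 imposes e)
#5 |Sf1  (Sf1 (Sf) sets flow on bond)
#0 |J2  (common-e at J1 fixed by 4)
#1 |J2  (1-jn J2 has f-setter on 5)
#2 |J2  (common-f at J2 fixed by 5)
#3 |J2  (1-jn J2 has f-setter on 5)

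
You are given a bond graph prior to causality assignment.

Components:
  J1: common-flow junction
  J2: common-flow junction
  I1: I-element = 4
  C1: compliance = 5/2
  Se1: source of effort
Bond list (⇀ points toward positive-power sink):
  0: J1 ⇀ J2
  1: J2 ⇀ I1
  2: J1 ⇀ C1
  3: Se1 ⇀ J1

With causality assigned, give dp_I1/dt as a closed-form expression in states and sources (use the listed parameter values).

dp_I1/dt = E_Se1 - 2*q_C1/5

b3 stroke→J1  (source Se1 imposes e)
b1 stroke→I1  (I1 outputs flow p/I1)
b0 stroke→J2  (J2: bond 1 brought flow, rest push out)
b2 stroke→J1  (1-jn J1 has f-setter on 0)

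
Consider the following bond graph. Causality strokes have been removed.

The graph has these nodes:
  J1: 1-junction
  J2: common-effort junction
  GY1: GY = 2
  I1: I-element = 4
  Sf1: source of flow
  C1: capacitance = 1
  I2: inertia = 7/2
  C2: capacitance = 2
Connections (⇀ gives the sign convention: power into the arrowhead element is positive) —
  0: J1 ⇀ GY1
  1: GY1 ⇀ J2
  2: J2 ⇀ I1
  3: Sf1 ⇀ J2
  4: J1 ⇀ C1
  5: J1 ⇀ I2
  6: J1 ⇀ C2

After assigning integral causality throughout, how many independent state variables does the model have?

#3 stroke→Sf1  (Sf1 fixes flow; stroke at Sf1)
#2 stroke→I1  (I1 outputs flow p/I1)
#1 stroke→J2  (only one effort-in slot at J2)
#0 stroke→J1  (GY1 both-in/both-out from 1)
#4 stroke→J1  (C1: C, integral causality)
#5 stroke→I2  (I2 integral (f out))
#6 stroke→J1  (common-f at J1 fixed by 5)

4  (C1, C2, I1, I2 all integral)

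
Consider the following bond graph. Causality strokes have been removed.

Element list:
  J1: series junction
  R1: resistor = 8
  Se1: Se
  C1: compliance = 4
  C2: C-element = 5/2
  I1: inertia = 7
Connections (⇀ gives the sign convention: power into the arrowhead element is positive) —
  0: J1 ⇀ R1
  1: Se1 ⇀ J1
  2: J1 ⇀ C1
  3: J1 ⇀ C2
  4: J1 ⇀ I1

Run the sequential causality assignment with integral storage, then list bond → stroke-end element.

bond 0 stroke at J1
bond 1 stroke at J1
bond 2 stroke at J1
bond 3 stroke at J1
bond 4 stroke at I1

β1 →J1  (Se1: effort source, stroke at far end)
β2 →J1  (prefer integral on C1)
β3 →J1  (prefer integral on C2)
β4 →I1  (I1 integral (f out))
β0 →J1  (common-f at J1 fixed by 4)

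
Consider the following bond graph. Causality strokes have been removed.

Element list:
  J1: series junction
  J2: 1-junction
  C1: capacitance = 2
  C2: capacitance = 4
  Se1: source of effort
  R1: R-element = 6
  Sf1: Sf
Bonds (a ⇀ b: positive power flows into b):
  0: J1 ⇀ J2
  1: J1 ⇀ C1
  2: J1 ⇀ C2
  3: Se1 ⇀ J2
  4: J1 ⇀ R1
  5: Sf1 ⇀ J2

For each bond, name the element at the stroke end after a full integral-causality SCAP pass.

#0 |J2
#1 |J1
#2 |J1
#3 |J2
#4 |J1
#5 |Sf1

bond 3 →J2  (Se1: effort source, stroke at far end)
bond 5 →Sf1  (Sf1: flow source, stroke at near end)
bond 0 →J2  (J2: bond 5 brought flow, rest push out)
bond 1 →J1  (1-jn J1 has f-setter on 0)
bond 2 →J1  (J1: bond 0 brought flow, rest push out)
bond 4 →J1  (1-jn J1 has f-setter on 0)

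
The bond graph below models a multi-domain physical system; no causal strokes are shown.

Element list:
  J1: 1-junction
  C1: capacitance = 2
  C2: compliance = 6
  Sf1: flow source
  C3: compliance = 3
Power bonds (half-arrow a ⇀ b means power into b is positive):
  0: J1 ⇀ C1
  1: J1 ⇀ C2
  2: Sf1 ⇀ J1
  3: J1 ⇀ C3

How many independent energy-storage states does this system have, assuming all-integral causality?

#2 stroke at Sf1  (Sf1 fixes flow; stroke at Sf1)
#0 stroke at J1  (1-jn J1 has f-setter on 2)
#1 stroke at J1  (J1 flow already set via bond 2)
#3 stroke at J1  (common-f at J1 fixed by 2)

3  (C1, C2, C3 all integral)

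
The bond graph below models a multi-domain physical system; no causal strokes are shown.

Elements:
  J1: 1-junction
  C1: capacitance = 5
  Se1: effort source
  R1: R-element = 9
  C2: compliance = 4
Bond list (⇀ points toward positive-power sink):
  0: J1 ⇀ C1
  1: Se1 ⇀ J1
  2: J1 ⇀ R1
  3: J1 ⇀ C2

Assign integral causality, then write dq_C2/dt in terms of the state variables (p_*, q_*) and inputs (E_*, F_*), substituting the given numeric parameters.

β1 stroke→J1  (Se1: effort source, stroke at far end)
β0 stroke→J1  (C1 integral (e out))
β3 stroke→J1  (C2: C, integral causality)
β2 stroke→R1  (closing 1-jn rule on J1)

dq_C2/dt = E_Se1/9 - q_C1/45 - q_C2/36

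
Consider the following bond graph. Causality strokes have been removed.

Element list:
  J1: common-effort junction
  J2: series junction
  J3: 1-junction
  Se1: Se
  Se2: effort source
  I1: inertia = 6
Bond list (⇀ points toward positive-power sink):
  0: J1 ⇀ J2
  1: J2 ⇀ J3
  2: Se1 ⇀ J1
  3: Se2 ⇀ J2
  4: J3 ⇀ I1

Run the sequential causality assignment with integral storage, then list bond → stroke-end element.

#2 |J1  (Se1: effort source, stroke at far end)
#3 |J2  (Se2 (Se) sets effort on bond)
#0 |J2  (common-e at J1 fixed by 2)
#1 |J3  (J2: last free bond brings flow in)
#4 |I1  (J3: last free bond brings flow in)

#0 |J2
#1 |J3
#2 |J1
#3 |J2
#4 |I1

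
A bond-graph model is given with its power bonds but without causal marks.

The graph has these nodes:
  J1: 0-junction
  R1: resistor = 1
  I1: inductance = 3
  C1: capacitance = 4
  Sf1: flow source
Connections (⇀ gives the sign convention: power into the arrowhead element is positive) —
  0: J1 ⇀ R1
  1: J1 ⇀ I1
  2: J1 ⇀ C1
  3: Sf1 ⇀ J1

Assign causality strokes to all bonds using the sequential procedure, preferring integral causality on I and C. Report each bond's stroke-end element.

b3 →Sf1  (Sf1 fixes flow; stroke at Sf1)
b1 →I1  (I1 integral (f out))
b2 →J1  (C1 outputs effort q/C1)
b0 →R1  (J1 effort already set via bond 2)

β0 |R1
β1 |I1
β2 |J1
β3 |Sf1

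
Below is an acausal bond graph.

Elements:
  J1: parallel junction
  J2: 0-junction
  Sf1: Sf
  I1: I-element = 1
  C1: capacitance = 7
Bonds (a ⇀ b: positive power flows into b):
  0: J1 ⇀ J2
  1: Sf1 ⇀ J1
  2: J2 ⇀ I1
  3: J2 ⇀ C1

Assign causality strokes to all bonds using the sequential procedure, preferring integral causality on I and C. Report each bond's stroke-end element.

b1 |Sf1  (Sf1 (Sf) sets flow on bond)
b0 |J1  (J1 needs exactly one e-in)
b2 |I1  (I1: I, integral causality)
b3 |J2  (only one effort-in slot at J2)

bond 0 |J1
bond 1 |Sf1
bond 2 |I1
bond 3 |J2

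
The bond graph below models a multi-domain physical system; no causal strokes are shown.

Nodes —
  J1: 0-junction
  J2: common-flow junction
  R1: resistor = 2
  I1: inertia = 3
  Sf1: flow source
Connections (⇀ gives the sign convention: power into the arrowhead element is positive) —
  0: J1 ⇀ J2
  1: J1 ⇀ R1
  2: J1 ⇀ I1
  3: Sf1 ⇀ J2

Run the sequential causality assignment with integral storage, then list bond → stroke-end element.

β0 →J2
β1 →J1
β2 →I1
β3 →Sf1

b3 stroke→Sf1  (Sf1 (Sf) sets flow on bond)
b0 stroke→J2  (1-jn J2 has f-setter on 3)
b2 stroke→I1  (prefer integral on I1)
b1 stroke→J1  (only one effort-in slot at J1)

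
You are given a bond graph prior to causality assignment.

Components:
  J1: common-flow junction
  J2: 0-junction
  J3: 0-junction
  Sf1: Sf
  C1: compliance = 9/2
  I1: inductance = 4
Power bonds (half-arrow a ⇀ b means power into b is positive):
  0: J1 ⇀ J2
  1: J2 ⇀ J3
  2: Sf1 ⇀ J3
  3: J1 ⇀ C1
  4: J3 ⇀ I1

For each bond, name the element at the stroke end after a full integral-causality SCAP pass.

b0 →J2
b1 →J3
b2 →Sf1
b3 →J1
b4 →I1

bond 2 |Sf1  (Sf1: flow source, stroke at near end)
bond 3 |J1  (prefer integral on C1)
bond 0 |J2  (J1: last free bond brings flow in)
bond 1 |J3  (common-e at J2 fixed by 0)
bond 4 |I1  (J3: bond 1 brought effort, rest push out)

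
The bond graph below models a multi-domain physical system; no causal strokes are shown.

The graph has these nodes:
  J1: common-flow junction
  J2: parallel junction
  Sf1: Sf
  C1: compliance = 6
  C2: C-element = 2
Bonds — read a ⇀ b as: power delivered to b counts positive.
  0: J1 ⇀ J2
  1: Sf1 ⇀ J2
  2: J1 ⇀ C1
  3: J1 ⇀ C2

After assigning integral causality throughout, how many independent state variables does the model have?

2  (C1, C2 all integral)

#1 |Sf1  (Sf1: flow source, stroke at near end)
#0 |J2  (closing 0-jn rule on J2)
#2 |J1  (common-f at J1 fixed by 0)
#3 |J1  (J1 flow already set via bond 0)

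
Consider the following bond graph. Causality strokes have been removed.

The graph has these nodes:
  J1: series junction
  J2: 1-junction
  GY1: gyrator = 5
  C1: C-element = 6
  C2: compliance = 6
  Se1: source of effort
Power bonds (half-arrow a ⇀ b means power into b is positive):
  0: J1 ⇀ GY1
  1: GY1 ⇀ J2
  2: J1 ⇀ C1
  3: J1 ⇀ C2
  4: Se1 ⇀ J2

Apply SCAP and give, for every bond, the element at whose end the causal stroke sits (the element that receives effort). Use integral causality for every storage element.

β0 stroke→GY1
β1 stroke→GY1
β2 stroke→J1
β3 stroke→J1
β4 stroke→J2

#4 →J2  (Se1 (Se) sets effort on bond)
#1 →GY1  (J2 needs exactly one f-in)
#0 →GY1  (GY1 both-in/both-out from 1)
#2 →J1  (J1 flow already set via bond 0)
#3 →J1  (common-f at J1 fixed by 0)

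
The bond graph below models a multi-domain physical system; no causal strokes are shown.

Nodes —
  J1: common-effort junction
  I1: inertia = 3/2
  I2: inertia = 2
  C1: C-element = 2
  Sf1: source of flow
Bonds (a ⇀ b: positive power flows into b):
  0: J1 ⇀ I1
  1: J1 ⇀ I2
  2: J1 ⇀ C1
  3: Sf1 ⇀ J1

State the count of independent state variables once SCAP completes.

3  (C1, I1, I2 all integral)

b3 |Sf1  (Sf1: flow source, stroke at near end)
b0 |I1  (I1 outputs flow p/I1)
b1 |I2  (I2 integral (f out))
b2 |J1  (J1 needs exactly one e-in)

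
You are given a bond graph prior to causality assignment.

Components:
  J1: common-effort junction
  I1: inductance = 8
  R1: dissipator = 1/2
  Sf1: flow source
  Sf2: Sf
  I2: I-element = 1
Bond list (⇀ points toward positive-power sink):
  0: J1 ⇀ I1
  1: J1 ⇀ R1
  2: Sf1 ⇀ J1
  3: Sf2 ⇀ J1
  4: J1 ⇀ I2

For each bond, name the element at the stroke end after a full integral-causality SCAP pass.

#2 stroke→Sf1  (Sf1: flow source, stroke at near end)
#3 stroke→Sf2  (source Sf2 imposes f)
#0 stroke→I1  (prefer integral on I1)
#4 stroke→I2  (prefer integral on I2)
#1 stroke→J1  (closing 0-jn rule on J1)

#0 |I1
#1 |J1
#2 |Sf1
#3 |Sf2
#4 |I2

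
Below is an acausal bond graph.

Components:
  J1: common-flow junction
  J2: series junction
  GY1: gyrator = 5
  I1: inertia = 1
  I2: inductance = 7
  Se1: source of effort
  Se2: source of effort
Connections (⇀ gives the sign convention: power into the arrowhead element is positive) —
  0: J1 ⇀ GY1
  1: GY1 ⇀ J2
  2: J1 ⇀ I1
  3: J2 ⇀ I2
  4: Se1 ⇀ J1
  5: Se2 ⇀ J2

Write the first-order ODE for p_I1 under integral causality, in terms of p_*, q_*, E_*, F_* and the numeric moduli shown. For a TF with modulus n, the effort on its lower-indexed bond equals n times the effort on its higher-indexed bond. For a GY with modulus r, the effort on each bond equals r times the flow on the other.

#4 →J1  (Se1: effort source, stroke at far end)
#5 →J2  (Se2 (Se) sets effort on bond)
#2 →I1  (I1 integral (f out))
#0 →J1  (J1: bond 2 brought flow, rest push out)
#1 →J2  (GY1 both-in/both-out from 0)
#3 →I2  (only one flow-in slot at J2)

dp_I1/dt = E_Se1 - 5*p_I2/7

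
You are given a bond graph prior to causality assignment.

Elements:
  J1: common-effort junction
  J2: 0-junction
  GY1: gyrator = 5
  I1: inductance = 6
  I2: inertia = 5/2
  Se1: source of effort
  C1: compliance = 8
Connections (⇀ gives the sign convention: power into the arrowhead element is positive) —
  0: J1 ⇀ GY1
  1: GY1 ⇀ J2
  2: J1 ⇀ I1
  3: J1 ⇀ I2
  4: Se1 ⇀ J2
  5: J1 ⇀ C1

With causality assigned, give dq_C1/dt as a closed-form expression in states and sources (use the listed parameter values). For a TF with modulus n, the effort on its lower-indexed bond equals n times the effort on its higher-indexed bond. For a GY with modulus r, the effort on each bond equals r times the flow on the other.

bond 4 |J2  (Se1: effort source, stroke at far end)
bond 1 |GY1  (J2: bond 4 brought effort, rest push out)
bond 0 |GY1  (through GY1, causality inverts; strokes same side of GY1)
bond 2 |I1  (I1: I, integral causality)
bond 3 |I2  (I2: I, integral causality)
bond 5 |J1  (only one effort-in slot at J1)

dq_C1/dt = -E_Se1/5 - p_I1/6 - 2*p_I2/5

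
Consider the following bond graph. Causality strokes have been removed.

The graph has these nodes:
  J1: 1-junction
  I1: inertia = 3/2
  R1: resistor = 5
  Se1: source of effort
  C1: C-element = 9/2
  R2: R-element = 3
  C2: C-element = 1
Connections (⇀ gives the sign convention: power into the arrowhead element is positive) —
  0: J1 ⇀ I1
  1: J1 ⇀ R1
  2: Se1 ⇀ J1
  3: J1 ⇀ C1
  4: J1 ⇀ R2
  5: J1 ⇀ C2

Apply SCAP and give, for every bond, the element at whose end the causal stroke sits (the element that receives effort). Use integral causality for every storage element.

β2 stroke→J1  (Se1 fixes effort; stroke away)
β0 stroke→I1  (I1: I, integral causality)
β1 stroke→J1  (J1 flow already set via bond 0)
β3 stroke→J1  (J1: bond 0 brought flow, rest push out)
β4 stroke→J1  (1-jn J1 has f-setter on 0)
β5 stroke→J1  (J1 flow already set via bond 0)

#0 |I1
#1 |J1
#2 |J1
#3 |J1
#4 |J1
#5 |J1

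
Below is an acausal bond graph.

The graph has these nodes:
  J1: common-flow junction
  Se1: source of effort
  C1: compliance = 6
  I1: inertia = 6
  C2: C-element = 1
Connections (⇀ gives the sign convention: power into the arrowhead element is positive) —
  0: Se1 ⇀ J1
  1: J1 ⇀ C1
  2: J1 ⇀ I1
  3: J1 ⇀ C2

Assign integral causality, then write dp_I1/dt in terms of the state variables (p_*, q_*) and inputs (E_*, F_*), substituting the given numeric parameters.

dp_I1/dt = E_Se1 - q_C1/6 - q_C2

#0 →J1  (source Se1 imposes e)
#1 →J1  (prefer integral on C1)
#2 →I1  (prefer integral on I1)
#3 →J1  (1-jn J1 has f-setter on 2)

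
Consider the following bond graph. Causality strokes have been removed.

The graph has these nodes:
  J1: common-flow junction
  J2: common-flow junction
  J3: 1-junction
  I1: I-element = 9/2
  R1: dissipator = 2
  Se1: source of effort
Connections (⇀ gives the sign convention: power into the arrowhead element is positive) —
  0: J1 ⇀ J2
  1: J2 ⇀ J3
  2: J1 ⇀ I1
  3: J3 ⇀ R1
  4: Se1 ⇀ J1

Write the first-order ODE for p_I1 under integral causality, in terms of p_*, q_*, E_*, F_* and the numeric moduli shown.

dp_I1/dt = E_Se1 - 4*p_I1/9

#4 |J1  (Se1 fixes effort; stroke away)
#2 |I1  (I1 integral (f out))
#0 |J1  (1-jn J1 has f-setter on 2)
#1 |J2  (1-jn J2 has f-setter on 0)
#3 |J3  (J3: bond 1 brought flow, rest push out)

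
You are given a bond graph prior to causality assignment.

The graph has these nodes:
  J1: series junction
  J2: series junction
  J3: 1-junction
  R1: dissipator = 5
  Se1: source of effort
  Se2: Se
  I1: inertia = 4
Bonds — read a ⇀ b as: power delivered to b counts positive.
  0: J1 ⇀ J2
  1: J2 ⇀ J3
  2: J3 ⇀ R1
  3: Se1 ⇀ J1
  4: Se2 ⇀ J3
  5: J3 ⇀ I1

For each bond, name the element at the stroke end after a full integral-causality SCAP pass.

#3 stroke at J1  (Se1: effort source, stroke at far end)
#4 stroke at J3  (Se2 (Se) sets effort on bond)
#0 stroke at J2  (J1: last free bond brings flow in)
#1 stroke at J3  (J2 needs exactly one f-in)
#5 stroke at I1  (I1 outputs flow p/I1)
#2 stroke at J3  (1-jn J3 has f-setter on 5)

#0 stroke at J2
#1 stroke at J3
#2 stroke at J3
#3 stroke at J1
#4 stroke at J3
#5 stroke at I1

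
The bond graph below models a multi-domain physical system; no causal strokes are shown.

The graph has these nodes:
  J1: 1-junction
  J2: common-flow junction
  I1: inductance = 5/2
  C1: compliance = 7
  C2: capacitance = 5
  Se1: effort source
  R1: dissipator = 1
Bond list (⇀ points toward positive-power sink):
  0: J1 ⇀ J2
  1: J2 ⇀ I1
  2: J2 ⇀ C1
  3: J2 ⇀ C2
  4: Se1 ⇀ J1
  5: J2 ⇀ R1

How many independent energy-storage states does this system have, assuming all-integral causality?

b4 stroke→J1  (source Se1 imposes e)
b0 stroke→J2  (closing 1-jn rule on J1)
b1 stroke→I1  (I1: I, integral causality)
b2 stroke→J2  (1-jn J2 has f-setter on 1)
b3 stroke→J2  (1-jn J2 has f-setter on 1)
b5 stroke→J2  (1-jn J2 has f-setter on 1)

3  (C1, C2, I1 all integral)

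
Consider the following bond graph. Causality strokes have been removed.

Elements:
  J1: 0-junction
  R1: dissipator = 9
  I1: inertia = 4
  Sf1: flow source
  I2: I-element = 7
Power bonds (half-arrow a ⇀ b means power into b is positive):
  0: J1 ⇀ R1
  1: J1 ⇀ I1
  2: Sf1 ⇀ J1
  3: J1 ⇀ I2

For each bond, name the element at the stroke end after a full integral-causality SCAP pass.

b2 →Sf1  (Sf1 (Sf) sets flow on bond)
b1 →I1  (I1 integral (f out))
b3 →I2  (I2 integral (f out))
b0 →J1  (J1: last free bond brings effort in)

β0 stroke at J1
β1 stroke at I1
β2 stroke at Sf1
β3 stroke at I2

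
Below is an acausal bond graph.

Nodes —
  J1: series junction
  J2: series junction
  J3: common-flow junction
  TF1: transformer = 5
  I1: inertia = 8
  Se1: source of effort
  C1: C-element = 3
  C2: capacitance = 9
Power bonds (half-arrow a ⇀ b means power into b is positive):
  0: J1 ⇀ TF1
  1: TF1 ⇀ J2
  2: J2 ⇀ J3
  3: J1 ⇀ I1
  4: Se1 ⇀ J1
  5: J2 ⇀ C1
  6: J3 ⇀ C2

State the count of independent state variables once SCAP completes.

β4 |J1  (Se1 (Se) sets effort on bond)
β3 |I1  (I1 integral (f out))
β0 |J1  (common-f at J1 fixed by 3)
β1 |TF1  (TF TF1: opposite of bond 0)
β2 |J2  (1-jn J2 has f-setter on 1)
β5 |J2  (J2 flow already set via bond 1)
β6 |J3  (J3 flow already set via bond 2)

3  (C1, C2, I1 all integral)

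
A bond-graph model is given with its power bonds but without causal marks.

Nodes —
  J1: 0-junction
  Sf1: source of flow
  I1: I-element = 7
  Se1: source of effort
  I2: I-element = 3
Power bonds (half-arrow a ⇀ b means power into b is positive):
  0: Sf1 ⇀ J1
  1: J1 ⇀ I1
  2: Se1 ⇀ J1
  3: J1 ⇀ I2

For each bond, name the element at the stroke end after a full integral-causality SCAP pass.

b0 stroke at Sf1
b1 stroke at I1
b2 stroke at J1
b3 stroke at I2

bond 0 →Sf1  (Sf1: flow source, stroke at near end)
bond 2 →J1  (source Se1 imposes e)
bond 1 →I1  (J1 effort already set via bond 2)
bond 3 →I2  (J1: bond 2 brought effort, rest push out)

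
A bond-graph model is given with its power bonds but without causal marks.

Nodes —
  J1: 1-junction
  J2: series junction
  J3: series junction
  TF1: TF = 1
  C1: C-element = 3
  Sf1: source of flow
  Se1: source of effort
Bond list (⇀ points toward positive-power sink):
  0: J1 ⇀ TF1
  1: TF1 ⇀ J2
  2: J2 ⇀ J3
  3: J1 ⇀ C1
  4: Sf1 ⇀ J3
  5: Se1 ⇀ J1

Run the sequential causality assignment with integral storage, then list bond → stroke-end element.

β4 stroke→Sf1  (Sf1: flow source, stroke at near end)
β5 stroke→J1  (Se1 fixes effort; stroke away)
β2 stroke→J3  (common-f at J3 fixed by 4)
β1 stroke→J2  (1-jn J2 has f-setter on 2)
β0 stroke→TF1  (TF TF1: opposite of bond 1)
β3 stroke→J1  (J1: bond 0 brought flow, rest push out)

#0 →TF1
#1 →J2
#2 →J3
#3 →J1
#4 →Sf1
#5 →J1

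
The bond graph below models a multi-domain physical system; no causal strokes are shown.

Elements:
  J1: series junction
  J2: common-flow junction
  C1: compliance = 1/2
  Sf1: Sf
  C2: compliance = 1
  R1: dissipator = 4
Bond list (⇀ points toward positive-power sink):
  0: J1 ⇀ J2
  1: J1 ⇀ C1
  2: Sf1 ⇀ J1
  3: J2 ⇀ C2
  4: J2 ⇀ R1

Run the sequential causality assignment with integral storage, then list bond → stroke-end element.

b2 |Sf1  (Sf1 fixes flow; stroke at Sf1)
b0 |J1  (J1: bond 2 brought flow, rest push out)
b1 |J1  (1-jn J1 has f-setter on 2)
b3 |J2  (J2 flow already set via bond 0)
b4 |J2  (J2 flow already set via bond 0)

b0 |J1
b1 |J1
b2 |Sf1
b3 |J2
b4 |J2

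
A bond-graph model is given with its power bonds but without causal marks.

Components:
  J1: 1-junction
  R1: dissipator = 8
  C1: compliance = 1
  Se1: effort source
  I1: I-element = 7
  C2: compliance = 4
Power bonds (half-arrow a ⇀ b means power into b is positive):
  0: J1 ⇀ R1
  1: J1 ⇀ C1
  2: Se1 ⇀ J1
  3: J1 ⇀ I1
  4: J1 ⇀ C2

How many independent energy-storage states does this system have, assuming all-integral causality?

bond 2 |J1  (source Se1 imposes e)
bond 1 |J1  (C1 integral (e out))
bond 3 |I1  (I1: I, integral causality)
bond 0 |J1  (J1: bond 3 brought flow, rest push out)
bond 4 |J1  (common-f at J1 fixed by 3)

3  (C1, C2, I1 all integral)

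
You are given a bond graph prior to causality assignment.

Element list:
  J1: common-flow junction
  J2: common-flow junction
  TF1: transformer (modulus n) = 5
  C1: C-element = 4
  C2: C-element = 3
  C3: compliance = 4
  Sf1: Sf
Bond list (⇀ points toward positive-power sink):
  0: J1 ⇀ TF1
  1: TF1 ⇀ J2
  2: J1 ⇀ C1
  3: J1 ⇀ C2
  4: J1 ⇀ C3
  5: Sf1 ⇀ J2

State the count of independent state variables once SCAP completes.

b5 →Sf1  (source Sf1 imposes f)
b1 →J2  (J2: bond 5 brought flow, rest push out)
b0 →TF1  (TF1 one-in-one-out from 1)
b2 →J1  (1-jn J1 has f-setter on 0)
b3 →J1  (J1: bond 0 brought flow, rest push out)
b4 →J1  (J1 flow already set via bond 0)

3  (C1, C2, C3 all integral)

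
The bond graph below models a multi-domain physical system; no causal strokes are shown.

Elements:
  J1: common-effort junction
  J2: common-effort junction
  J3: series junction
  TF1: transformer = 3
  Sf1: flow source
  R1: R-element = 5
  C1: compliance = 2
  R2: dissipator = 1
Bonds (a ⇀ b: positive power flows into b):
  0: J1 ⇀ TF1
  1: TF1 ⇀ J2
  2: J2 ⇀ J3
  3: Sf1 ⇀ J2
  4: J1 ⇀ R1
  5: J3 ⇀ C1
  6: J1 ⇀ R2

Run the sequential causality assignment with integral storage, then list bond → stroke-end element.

b0 stroke at J1
b1 stroke at TF1
b2 stroke at J2
b3 stroke at Sf1
b4 stroke at R1
b5 stroke at J3
b6 stroke at R2

#3 |Sf1  (Sf1: flow source, stroke at near end)
#5 |J3  (C1 outputs effort q/C1)
#2 |J2  (J3: last free bond brings flow in)
#1 |TF1  (common-e at J2 fixed by 2)
#0 |J1  (TF TF1: opposite of bond 1)
#4 |R1  (0-jn J1 has e-setter on 0)
#6 |R2  (J1 effort already set via bond 0)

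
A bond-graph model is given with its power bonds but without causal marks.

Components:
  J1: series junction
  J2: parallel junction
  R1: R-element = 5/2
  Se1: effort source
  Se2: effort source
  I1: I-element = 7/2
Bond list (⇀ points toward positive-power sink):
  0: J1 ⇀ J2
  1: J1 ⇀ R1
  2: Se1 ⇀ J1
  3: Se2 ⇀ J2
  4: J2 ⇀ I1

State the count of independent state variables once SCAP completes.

#2 stroke→J1  (Se1 fixes effort; stroke away)
#3 stroke→J2  (Se2 (Se) sets effort on bond)
#0 stroke→J1  (common-e at J2 fixed by 3)
#4 stroke→I1  (J2 effort already set via bond 3)
#1 stroke→R1  (J1: last free bond brings flow in)

1  (I1 all integral)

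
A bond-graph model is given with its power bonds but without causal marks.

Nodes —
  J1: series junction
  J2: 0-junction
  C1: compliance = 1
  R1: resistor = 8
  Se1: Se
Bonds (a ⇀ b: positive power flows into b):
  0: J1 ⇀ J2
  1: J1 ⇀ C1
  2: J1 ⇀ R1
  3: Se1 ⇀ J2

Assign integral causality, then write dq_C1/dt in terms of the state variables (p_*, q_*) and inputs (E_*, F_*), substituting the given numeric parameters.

dq_C1/dt = -E_Se1/8 - q_C1/8

β3 stroke→J2  (Se1: effort source, stroke at far end)
β0 stroke→J1  (J2 effort already set via bond 3)
β1 stroke→J1  (C1: C, integral causality)
β2 stroke→R1  (J1: last free bond brings flow in)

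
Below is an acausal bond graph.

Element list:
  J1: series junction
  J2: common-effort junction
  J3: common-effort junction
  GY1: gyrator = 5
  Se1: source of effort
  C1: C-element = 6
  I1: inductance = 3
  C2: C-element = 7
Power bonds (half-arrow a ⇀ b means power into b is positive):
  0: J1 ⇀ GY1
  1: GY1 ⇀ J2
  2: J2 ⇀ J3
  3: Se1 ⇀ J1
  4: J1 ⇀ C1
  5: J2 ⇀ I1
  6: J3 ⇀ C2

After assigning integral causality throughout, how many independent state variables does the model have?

3  (C1, C2, I1 all integral)

b3 stroke→J1  (source Se1 imposes e)
b4 stroke→J1  (prefer integral on C1)
b0 stroke→GY1  (closing 1-jn rule on J1)
b1 stroke→GY1  (GY1: gyrator matches bond 0)
b5 stroke→I1  (I1: I, integral causality)
b2 stroke→J2  (only one effort-in slot at J2)
b6 stroke→J3  (J3 needs exactly one e-in)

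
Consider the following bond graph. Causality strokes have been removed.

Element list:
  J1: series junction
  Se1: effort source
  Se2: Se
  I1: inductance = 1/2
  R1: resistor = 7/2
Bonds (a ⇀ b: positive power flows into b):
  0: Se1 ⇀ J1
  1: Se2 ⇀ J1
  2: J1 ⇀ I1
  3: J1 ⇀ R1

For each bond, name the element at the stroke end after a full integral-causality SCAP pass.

β0 →J1
β1 →J1
β2 →I1
β3 →J1

bond 0 stroke at J1  (Se1 fixes effort; stroke away)
bond 1 stroke at J1  (Se2 (Se) sets effort on bond)
bond 2 stroke at I1  (I1 integral (f out))
bond 3 stroke at J1  (J1 flow already set via bond 2)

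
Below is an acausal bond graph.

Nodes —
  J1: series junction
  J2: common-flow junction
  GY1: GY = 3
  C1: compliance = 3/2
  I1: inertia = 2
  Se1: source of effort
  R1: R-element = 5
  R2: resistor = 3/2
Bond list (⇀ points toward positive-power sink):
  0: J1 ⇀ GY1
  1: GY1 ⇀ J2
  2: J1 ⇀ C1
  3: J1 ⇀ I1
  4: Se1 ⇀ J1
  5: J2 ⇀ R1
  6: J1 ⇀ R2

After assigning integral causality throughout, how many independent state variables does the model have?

β4 →J1  (Se1: effort source, stroke at far end)
β2 →J1  (C1: C, integral causality)
β3 →I1  (prefer integral on I1)
β0 →J1  (J1 flow already set via bond 3)
β6 →J1  (1-jn J1 has f-setter on 3)
β1 →J2  (through GY1, causality inverts; strokes same side of GY1)
β5 →R1  (J2: last free bond brings flow in)

2  (C1, I1 all integral)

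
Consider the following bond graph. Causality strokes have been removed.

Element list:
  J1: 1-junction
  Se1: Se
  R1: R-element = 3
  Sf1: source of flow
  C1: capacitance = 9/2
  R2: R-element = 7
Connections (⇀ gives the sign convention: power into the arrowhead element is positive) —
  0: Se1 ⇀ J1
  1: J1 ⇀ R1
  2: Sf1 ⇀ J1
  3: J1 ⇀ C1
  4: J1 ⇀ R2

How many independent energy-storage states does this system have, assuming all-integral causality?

1  (C1 all integral)

β0 |J1  (Se1 fixes effort; stroke away)
β2 |Sf1  (source Sf1 imposes f)
β1 |J1  (1-jn J1 has f-setter on 2)
β3 |J1  (J1 flow already set via bond 2)
β4 |J1  (1-jn J1 has f-setter on 2)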